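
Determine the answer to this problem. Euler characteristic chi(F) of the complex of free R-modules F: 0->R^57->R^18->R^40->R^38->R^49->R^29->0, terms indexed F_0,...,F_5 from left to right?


chi = sum (-1)^i * rank:
(-1)^0*57=57
(-1)^1*18=-18
(-1)^2*40=40
(-1)^3*38=-38
(-1)^4*49=49
(-1)^5*29=-29
chi=61


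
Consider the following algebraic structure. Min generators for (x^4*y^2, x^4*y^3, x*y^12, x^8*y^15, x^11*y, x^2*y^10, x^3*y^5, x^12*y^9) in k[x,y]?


Remove redundant (divisible by others).
x^4*y^3 redundant.
x^12*y^9 redundant.
x^8*y^15 redundant.
Min: x^11*y, x^4*y^2, x^3*y^5, x^2*y^10, x*y^12
Count=5


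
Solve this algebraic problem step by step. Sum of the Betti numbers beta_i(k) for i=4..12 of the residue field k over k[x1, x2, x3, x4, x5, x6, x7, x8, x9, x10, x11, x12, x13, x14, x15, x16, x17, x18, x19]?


Koszul resolution: beta_i(k)=C(n,i), n=19
C(19,4)=3876, C(19,5)=11628, C(19,6)=27132, C(19,7)=50388, C(19,8)=75582, C(19,9)=92378, C(19,10)=92378, C(19,11)=75582, C(19,12)=50388
Sum=479332


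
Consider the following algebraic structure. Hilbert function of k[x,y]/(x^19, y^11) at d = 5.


k[x,y], I = (x^19, y^11), d = 5
Need i < 19 and d-i < 11.
Range: 0 <= i <= 5.
H(5) = 6


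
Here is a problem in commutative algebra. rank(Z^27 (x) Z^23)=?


rank(M(x)N) = rank(M)*rank(N)
27*23 = 621


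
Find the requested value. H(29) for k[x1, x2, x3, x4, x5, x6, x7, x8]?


C(d+n-1,n-1)=C(36,7)=8347680


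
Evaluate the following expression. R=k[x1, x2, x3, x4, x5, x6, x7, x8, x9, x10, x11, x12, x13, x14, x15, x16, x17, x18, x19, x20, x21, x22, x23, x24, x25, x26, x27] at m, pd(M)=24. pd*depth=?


pd+depth=27
depth=27-24=3
pd*depth=24*3=72


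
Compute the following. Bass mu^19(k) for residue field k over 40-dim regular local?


C(n,i)=C(40,19)=131282408400


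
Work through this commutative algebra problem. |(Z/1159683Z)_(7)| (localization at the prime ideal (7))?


7-primary part: 1159683=7^5*69
Size=7^5=16807


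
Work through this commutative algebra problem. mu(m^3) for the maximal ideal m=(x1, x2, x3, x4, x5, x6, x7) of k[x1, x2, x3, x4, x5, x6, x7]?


Graded Nakayama: mu(m^d) = dim_k (m^d/m^(d+1)) = #degree-3 monomials in 7 vars
C(n+d-1,d)=C(9,3)=84


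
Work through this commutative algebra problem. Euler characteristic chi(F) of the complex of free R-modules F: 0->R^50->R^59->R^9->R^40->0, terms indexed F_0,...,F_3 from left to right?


chi = sum (-1)^i * rank:
(-1)^0*50=50
(-1)^1*59=-59
(-1)^2*9=9
(-1)^3*40=-40
chi=-40


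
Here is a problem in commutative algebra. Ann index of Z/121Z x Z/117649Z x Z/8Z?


Exponent = lcm of the cyclic orders; pairwise coprime => product.
11^2*7^6*2^3=121*117649*8=113884232


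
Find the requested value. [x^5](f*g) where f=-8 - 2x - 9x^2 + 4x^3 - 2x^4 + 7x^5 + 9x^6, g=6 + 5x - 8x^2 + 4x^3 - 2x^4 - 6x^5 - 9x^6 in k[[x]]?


[x^5] = sum a_i*b_j, i+j=5
  -8*-6=48
  -2*-2=4
  -9*4=-36
  4*-8=-32
  -2*5=-10
  7*6=42
Sum=16


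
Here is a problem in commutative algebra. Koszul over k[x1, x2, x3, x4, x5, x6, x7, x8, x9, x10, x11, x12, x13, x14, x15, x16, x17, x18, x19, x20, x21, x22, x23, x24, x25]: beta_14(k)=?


C(n,i)=C(25,14)=4457400


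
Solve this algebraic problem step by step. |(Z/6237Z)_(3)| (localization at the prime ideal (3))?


3-primary part: 6237=3^4*77
Size=3^4=81


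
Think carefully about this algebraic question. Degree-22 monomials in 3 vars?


C(d+n-1,n-1)=C(24,2)=276


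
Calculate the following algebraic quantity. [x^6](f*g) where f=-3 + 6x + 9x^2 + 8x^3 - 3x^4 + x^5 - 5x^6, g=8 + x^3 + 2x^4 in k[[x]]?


[x^6] = sum a_i*b_j, i+j=6
  9*2=18
  8*1=8
  -5*8=-40
Sum=-14


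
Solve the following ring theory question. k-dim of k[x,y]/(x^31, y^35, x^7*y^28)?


k[x,y]/I, I = (x^31, y^35, x^7*y^28)
Rect: 31x35=1085. Corner: (31-7)x(35-28)=168.
dim = 1085-168 = 917


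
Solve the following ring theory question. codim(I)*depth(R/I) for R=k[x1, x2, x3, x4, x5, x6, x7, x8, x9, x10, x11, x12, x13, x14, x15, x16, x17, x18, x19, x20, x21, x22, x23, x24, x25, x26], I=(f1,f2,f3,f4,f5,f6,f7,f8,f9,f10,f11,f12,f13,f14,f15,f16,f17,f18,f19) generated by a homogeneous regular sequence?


codim=19, depth=dim(R/I)=26-19=7
Product=19*7=133


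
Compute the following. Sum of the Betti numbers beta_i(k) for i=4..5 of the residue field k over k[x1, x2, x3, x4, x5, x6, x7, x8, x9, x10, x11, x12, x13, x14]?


Koszul resolution: beta_i(k)=C(n,i), n=14
C(14,4)=1001, C(14,5)=2002
Sum=3003


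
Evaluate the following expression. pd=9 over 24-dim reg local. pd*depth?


pd+depth=24
depth=24-9=15
pd*depth=9*15=135


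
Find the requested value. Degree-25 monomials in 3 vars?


C(d+n-1,n-1)=C(27,2)=351


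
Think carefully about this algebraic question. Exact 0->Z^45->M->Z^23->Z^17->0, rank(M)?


Alt sum=0:
(-1)^0*45 + (-1)^1*? + (-1)^2*23 + (-1)^3*17=0
rank(M)=51


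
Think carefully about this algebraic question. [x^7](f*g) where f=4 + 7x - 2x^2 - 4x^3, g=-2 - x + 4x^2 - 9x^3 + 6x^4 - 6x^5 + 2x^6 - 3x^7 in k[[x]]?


[x^7] = sum a_i*b_j, i+j=7
  4*-3=-12
  7*2=14
  -2*-6=12
  -4*6=-24
Sum=-10


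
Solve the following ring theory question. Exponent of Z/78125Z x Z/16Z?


Exponent = lcm of the cyclic orders; pairwise coprime => product.
5^7*2^4=78125*16=1250000


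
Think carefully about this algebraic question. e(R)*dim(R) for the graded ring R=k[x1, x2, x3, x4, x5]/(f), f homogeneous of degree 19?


e(R)=deg(f)=19, dim(R)=5-1=4
e*dim=19*4=76


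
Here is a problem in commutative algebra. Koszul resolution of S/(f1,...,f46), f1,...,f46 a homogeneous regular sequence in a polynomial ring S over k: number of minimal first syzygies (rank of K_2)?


Regular sequence => Koszul complex is the minimal free resolution.
Syz_1 minimally generated by Koszul relations f_i*e_j - f_j*e_i (i<j): mu(Syz_1) = beta_2 = C(m,2) = m(m-1)/2
m=46
46*45/2 = 1035


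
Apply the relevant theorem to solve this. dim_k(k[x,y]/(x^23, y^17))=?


Basis: x^i*y^j, i<23, j<17
23*17=391


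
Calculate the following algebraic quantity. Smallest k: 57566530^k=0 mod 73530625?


57566530^k mod 73530625:
k=1: 57566530
k=2: 35940275
k=3: 61182625
k=4: 69028750
k=5: 42017500
k=6: 0
First zero at k = 6


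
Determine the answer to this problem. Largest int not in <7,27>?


gcd(7,27)=1 => F=ab-a-b=7*27-7-27=189-34=155


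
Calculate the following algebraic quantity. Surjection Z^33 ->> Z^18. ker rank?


rank(ker) = 33-18 = 15


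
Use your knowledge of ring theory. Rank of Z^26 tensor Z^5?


rank(M(x)N) = rank(M)*rank(N)
26*5 = 130


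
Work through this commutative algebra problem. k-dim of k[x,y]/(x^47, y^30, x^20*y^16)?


k[x,y]/I, I = (x^47, y^30, x^20*y^16)
Rect: 47x30=1410. Corner: (47-20)x(30-16)=378.
dim = 1410-378 = 1032


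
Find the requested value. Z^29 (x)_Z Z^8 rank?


rank(M(x)N) = rank(M)*rank(N)
29*8 = 232


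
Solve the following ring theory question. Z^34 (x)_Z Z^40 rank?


rank(M(x)N) = rank(M)*rank(N)
34*40 = 1360


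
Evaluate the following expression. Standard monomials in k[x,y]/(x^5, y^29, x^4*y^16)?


k[x,y]/I, I = (x^5, y^29, x^4*y^16)
Rect: 5x29=145. Corner: (5-4)x(29-16)=13.
dim = 145-13 = 132


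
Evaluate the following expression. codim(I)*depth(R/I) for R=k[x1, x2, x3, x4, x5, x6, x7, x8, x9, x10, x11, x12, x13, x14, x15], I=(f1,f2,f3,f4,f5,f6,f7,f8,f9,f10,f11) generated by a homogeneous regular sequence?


codim=11, depth=dim(R/I)=15-11=4
Product=11*4=44


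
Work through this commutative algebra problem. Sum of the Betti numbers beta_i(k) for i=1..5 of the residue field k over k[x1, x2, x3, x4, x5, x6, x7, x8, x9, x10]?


Koszul resolution: beta_i(k)=C(n,i), n=10
C(10,1)=10, C(10,2)=45, C(10,3)=120, C(10,4)=210, C(10,5)=252
Sum=637


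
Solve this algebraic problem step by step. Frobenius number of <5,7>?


gcd(5,7)=1 => F=ab-a-b=5*7-5-7=35-12=23


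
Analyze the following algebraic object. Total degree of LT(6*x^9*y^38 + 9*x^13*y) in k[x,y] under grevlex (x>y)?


LT: 6*x^9*y^38
deg_x=9, deg_y=38
Total=9+38=47


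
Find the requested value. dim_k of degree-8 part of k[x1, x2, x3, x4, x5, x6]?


C(d+n-1,n-1)=C(13,5)=1287


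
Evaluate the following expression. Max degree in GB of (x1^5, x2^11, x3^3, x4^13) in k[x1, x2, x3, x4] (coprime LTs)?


Pure powers, coprime LTs => already GB.
Degrees: 5, 11, 3, 13
Max=13


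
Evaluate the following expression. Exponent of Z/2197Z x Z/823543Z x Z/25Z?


Exponent = lcm of the cyclic orders; pairwise coprime => product.
13^3*7^7*5^2=2197*823543*25=45233099275


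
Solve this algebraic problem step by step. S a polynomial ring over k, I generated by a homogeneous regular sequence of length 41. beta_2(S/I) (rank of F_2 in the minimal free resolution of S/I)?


Regular sequence => Koszul complex is the minimal free resolution.
Syz_1 minimally generated by Koszul relations f_i*e_j - f_j*e_i (i<j): mu(Syz_1) = beta_2 = C(m,2) = m(m-1)/2
m=41
41*40/2 = 820


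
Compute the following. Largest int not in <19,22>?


gcd(19,22)=1 => F=ab-a-b=19*22-19-22=418-41=377


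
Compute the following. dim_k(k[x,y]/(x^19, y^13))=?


Basis: x^i*y^j, i<19, j<13
19*13=247


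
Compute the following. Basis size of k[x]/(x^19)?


Basis: 1,x,...,x^18
dim=19


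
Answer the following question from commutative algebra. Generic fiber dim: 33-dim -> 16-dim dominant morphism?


dim(fiber)=dim(X)-dim(Y)=33-16=17


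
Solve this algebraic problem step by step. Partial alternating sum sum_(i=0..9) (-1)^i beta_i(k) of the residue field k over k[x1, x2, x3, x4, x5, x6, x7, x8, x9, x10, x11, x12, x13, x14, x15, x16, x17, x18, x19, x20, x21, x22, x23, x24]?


Koszul resolution: beta_i(k)=C(n,i), n=24
sum_(i=0..p) (-1)^i C(n,i) = (-1)^p C(n-1,p)
(-1)^9*C(23,9) = (-1)^9*817190 = -817190


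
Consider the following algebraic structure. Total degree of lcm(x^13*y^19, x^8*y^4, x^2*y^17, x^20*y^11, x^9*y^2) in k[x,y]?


lcm = componentwise max:
x: max(13,8,2,20,9)=20
y: max(19,4,17,11,2)=19
Total=20+19=39


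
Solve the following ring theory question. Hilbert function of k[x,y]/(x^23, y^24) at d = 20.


k[x,y], I = (x^23, y^24), d = 20
Need i < 23 and d-i < 24.
Range: 0 <= i <= 20.
H(20) = 21


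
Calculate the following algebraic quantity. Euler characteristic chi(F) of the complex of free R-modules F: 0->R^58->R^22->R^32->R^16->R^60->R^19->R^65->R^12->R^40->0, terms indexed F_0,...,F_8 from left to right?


chi = sum (-1)^i * rank:
(-1)^0*58=58
(-1)^1*22=-22
(-1)^2*32=32
(-1)^3*16=-16
(-1)^4*60=60
(-1)^5*19=-19
(-1)^6*65=65
(-1)^7*12=-12
(-1)^8*40=40
chi=186


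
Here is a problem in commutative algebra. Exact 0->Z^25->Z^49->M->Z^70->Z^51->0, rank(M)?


Alt sum=0:
(-1)^0*25 + (-1)^1*49 + (-1)^2*? + (-1)^3*70 + (-1)^4*51=0
rank(M)=43


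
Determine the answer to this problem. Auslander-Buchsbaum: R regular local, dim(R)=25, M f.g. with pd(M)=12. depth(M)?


pd+depth=depth(R)=25
depth=25-12=13


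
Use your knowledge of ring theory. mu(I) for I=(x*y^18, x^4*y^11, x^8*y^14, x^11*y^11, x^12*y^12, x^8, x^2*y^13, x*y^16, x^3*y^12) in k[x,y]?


Remove redundant (divisible by others).
x^8*y^14 redundant.
x^11*y^11 redundant.
x^12*y^12 redundant.
x*y^18 redundant.
Min: x^8, x^4*y^11, x^3*y^12, x^2*y^13, x*y^16
Count=5


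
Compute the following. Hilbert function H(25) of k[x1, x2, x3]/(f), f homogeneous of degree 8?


C(27,2)-C(19,2)=351-171=180


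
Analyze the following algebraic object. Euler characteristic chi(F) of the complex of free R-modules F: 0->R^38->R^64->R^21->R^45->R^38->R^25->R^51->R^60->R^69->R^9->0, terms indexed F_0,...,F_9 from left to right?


chi = sum (-1)^i * rank:
(-1)^0*38=38
(-1)^1*64=-64
(-1)^2*21=21
(-1)^3*45=-45
(-1)^4*38=38
(-1)^5*25=-25
(-1)^6*51=51
(-1)^7*60=-60
(-1)^8*69=69
(-1)^9*9=-9
chi=14


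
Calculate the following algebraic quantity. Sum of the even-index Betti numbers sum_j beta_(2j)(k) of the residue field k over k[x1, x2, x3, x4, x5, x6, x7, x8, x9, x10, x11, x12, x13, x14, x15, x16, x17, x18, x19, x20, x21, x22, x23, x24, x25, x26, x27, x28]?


Koszul resolution: beta_i(k)=C(n,i), n=28
sum_even C(28,i) = 2^(n-1) = 2^27 = 134217728


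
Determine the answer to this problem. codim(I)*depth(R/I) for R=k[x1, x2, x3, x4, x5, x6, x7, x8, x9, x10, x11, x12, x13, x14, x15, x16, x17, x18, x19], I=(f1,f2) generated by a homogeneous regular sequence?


codim=2, depth=dim(R/I)=19-2=17
Product=2*17=34


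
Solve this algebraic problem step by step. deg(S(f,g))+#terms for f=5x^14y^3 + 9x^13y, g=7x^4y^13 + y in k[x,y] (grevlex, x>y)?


LT(f)=5x^14y^3, LT(g)=7x^4y^13
lcm(LM)=x^14y^13
S(f,g) (scaled by 35 to clear denominators) = 7y^10*f - 5x^10*g = 63x^13y^11 - 5x^10y
2 terms, deg 24.
24+2=26


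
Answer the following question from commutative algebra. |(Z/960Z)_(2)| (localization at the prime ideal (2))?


2-primary part: 960=2^6*15
Size=2^6=64


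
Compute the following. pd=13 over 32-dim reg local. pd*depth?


pd+depth=32
depth=32-13=19
pd*depth=13*19=247


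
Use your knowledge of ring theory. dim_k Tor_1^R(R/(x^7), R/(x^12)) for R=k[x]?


Tor_1(R/I,R/J)=(I cap J)/IJ=(x^12)/(x^19)
dim=19-12=min(7,12)=7


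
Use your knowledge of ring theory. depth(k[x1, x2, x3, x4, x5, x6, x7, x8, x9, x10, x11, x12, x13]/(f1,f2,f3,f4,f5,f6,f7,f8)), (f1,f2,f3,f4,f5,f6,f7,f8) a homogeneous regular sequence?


depth(R)=13
depth(R/I)=13-8=5


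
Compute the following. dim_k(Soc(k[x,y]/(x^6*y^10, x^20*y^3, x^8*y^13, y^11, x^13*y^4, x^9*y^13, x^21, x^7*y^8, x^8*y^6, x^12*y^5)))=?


Socle = ann(m) = span of standard monomials u with x*u, y*u in I (staircase corners).
Redundant generators: x^8*y^13, x^9*y^13
Minimal generators: x^21, x^20*y^3, x^13*y^4, x^12*y^5, x^8*y^6, x^7*y^8, x^6*y^10, y^11
Corners: x^5y^10, x^6y^9, x^7y^7, x^11y^5, x^12y^4, x^19y^3, x^20y^2
Socle dim=7


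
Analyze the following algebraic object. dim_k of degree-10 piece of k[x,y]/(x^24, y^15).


k[x,y], I = (x^24, y^15), d = 10
Need i < 24 and d-i < 15.
Range: 0 <= i <= 10.
H(10) = 11


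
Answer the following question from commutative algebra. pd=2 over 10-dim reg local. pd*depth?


pd+depth=10
depth=10-2=8
pd*depth=2*8=16


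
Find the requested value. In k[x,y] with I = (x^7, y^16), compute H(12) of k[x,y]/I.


k[x,y], I = (x^7, y^16), d = 12
Need i < 7 and d-i < 16.
Range: 0 <= i <= 6.
H(12) = 7


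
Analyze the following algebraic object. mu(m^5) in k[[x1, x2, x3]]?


C(n+d-1,d)=C(7,5)=21


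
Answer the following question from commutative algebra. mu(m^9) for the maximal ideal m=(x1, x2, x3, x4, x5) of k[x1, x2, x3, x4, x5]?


Graded Nakayama: mu(m^d) = dim_k (m^d/m^(d+1)) = #degree-9 monomials in 5 vars
C(n+d-1,d)=C(13,9)=715


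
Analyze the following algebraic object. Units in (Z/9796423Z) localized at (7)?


Local ring = Z/343Z.
phi(343) = 7^2*(7-1) = 294


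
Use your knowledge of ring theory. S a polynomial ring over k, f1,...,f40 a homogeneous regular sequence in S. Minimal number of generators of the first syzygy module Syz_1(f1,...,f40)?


Regular sequence => Koszul complex is the minimal free resolution.
Syz_1 minimally generated by Koszul relations f_i*e_j - f_j*e_i (i<j): mu(Syz_1) = beta_2 = C(m,2) = m(m-1)/2
m=40
40*39/2 = 780


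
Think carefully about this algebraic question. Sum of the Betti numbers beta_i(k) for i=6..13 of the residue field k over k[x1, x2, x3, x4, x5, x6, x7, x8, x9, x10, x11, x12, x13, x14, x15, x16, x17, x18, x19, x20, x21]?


Koszul resolution: beta_i(k)=C(n,i), n=21
C(21,6)=54264, C(21,7)=116280, C(21,8)=203490, C(21,9)=293930, C(21,10)=352716, C(21,11)=352716, C(21,12)=293930, C(21,13)=203490
Sum=1870816


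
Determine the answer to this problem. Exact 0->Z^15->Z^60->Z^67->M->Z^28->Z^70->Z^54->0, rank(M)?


Alt sum=0:
(-1)^0*15 + (-1)^1*60 + (-1)^2*67 + (-1)^3*? + (-1)^4*28 + (-1)^5*70 + (-1)^6*54=0
rank(M)=34


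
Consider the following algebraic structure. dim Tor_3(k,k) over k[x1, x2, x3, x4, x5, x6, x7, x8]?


Koszul: C(n,i)=C(8,3)=56


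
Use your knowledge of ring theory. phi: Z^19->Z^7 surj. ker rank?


rank(ker) = 19-7 = 12


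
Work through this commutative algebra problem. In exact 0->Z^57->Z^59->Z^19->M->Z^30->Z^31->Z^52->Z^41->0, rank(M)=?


Alt sum=0:
(-1)^0*57 + (-1)^1*59 + (-1)^2*19 + (-1)^3*? + (-1)^4*30 + (-1)^5*31 + (-1)^6*52 + (-1)^7*41=0
rank(M)=27


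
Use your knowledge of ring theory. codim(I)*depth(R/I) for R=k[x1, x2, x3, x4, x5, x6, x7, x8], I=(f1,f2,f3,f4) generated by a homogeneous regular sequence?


codim=4, depth=dim(R/I)=8-4=4
Product=4*4=16


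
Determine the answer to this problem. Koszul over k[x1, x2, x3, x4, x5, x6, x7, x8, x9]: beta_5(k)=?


C(n,i)=C(9,5)=126


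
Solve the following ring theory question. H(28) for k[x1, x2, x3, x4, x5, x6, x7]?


C(d+n-1,n-1)=C(34,6)=1344904


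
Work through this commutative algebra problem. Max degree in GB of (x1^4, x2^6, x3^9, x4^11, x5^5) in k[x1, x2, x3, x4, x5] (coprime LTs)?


Pure powers, coprime LTs => already GB.
Degrees: 4, 6, 9, 11, 5
Max=11


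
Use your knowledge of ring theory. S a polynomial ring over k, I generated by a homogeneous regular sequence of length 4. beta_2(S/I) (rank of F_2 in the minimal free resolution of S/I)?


Regular sequence => Koszul complex is the minimal free resolution.
Syz_1 minimally generated by Koszul relations f_i*e_j - f_j*e_i (i<j): mu(Syz_1) = beta_2 = C(m,2) = m(m-1)/2
m=4
4*3/2 = 6


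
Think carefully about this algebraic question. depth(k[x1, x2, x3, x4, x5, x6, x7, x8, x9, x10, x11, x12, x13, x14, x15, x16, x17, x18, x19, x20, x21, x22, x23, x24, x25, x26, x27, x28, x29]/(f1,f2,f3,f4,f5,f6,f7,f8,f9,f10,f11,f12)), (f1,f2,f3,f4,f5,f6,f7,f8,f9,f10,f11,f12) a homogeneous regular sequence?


depth(R)=29
depth(R/I)=29-12=17


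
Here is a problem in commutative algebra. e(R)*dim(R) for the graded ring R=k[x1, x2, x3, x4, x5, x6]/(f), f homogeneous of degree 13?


e(R)=deg(f)=13, dim(R)=6-1=5
e*dim=13*5=65


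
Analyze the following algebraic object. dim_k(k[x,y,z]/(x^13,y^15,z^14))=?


Basis: x^iy^jz^k, i<13,j<15,k<14
13*15*14=2730


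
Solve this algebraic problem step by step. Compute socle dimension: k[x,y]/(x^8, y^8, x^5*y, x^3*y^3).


Socle = ann(m) = span of standard monomials u with x*u, y*u in I (staircase corners).
Minimal generators: x^8, x^5*y, x^3*y^3, y^8
Corners: x^2y^7, x^4y^2, x^7
Socle dim=3


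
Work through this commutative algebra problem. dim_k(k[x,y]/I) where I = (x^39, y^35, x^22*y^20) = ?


k[x,y]/I, I = (x^39, y^35, x^22*y^20)
Rect: 39x35=1365. Corner: (39-22)x(35-20)=255.
dim = 1365-255 = 1110


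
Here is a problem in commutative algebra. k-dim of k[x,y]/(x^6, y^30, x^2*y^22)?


k[x,y]/I, I = (x^6, y^30, x^2*y^22)
Rect: 6x30=180. Corner: (6-2)x(30-22)=32.
dim = 180-32 = 148


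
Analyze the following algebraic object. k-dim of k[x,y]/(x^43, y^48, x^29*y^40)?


k[x,y]/I, I = (x^43, y^48, x^29*y^40)
Rect: 43x48=2064. Corner: (43-29)x(48-40)=112.
dim = 2064-112 = 1952


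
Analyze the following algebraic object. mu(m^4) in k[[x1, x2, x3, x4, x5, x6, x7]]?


C(n+d-1,d)=C(10,4)=210


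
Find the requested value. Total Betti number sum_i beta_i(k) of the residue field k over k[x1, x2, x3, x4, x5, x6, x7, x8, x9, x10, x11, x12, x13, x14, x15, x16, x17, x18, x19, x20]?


Koszul resolution: beta_i(k)=C(n,i), n=20
sum_i C(20,i) = 2^20 = 1048576


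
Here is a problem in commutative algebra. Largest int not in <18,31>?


gcd(18,31)=1 => F=ab-a-b=18*31-18-31=558-49=509


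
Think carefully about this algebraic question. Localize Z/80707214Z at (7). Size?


7-primary part: 80707214=7^9*2
Size=7^9=40353607


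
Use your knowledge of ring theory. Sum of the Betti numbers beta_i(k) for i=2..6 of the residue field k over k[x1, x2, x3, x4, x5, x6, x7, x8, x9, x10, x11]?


Koszul resolution: beta_i(k)=C(n,i), n=11
C(11,2)=55, C(11,3)=165, C(11,4)=330, C(11,5)=462, C(11,6)=462
Sum=1474


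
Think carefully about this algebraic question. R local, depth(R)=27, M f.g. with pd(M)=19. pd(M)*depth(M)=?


pd+depth=27
depth=27-19=8
pd*depth=19*8=152


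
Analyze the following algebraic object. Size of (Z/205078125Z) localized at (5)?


5-primary part: 205078125=5^10*21
Size=5^10=9765625


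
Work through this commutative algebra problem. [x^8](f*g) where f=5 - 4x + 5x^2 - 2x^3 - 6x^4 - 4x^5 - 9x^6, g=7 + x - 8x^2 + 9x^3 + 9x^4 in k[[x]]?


[x^8] = sum a_i*b_j, i+j=8
  -6*9=-54
  -4*9=-36
  -9*-8=72
Sum=-18


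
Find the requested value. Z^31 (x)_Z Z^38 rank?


rank(M(x)N) = rank(M)*rank(N)
31*38 = 1178


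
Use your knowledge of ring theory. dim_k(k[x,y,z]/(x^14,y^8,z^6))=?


Basis: x^iy^jz^k, i<14,j<8,k<6
14*8*6=672


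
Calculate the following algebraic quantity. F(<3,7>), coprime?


gcd(3,7)=1 => F=ab-a-b=3*7-3-7=21-10=11


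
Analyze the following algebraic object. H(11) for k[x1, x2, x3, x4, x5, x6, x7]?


C(d+n-1,n-1)=C(17,6)=12376


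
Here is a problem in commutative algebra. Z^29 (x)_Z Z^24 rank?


rank(M(x)N) = rank(M)*rank(N)
29*24 = 696


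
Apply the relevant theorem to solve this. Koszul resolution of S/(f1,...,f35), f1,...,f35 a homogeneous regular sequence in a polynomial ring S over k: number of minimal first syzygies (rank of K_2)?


Regular sequence => Koszul complex is the minimal free resolution.
Syz_1 minimally generated by Koszul relations f_i*e_j - f_j*e_i (i<j): mu(Syz_1) = beta_2 = C(m,2) = m(m-1)/2
m=35
35*34/2 = 595


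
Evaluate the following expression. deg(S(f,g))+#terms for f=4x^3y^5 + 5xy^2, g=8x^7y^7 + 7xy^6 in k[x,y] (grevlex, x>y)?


LT(f)=4x^3y^5, LT(g)=8x^7y^7
lcm(LM)=x^7y^7
S(f,g) (scaled by 32 to clear denominators) = 8x^4y^2*f - 4*g = 40x^5y^4 - 28xy^6
2 terms, deg 9.
9+2=11


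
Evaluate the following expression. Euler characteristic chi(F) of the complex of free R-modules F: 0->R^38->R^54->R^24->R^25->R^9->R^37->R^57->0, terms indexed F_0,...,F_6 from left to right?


chi = sum (-1)^i * rank:
(-1)^0*38=38
(-1)^1*54=-54
(-1)^2*24=24
(-1)^3*25=-25
(-1)^4*9=9
(-1)^5*37=-37
(-1)^6*57=57
chi=12


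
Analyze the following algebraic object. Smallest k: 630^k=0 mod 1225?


630^k mod 1225:
k=1: 630
k=2: 0
First zero at k = 2


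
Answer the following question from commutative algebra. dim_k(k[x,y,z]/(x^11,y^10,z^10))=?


Basis: x^iy^jz^k, i<11,j<10,k<10
11*10*10=1100


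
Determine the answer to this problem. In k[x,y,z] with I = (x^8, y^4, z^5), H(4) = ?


Need i<8, j<4, k<5 with i+j+k=4.
For each i, j ranges over max(0,4-i-4)..min(3,4-i):
  i=0: j in [0,3] -> 4
  i=1: j in [0,3] -> 4
  i=2: j in [0,2] -> 3
  i=3: j in [0,1] -> 2
  i=4: j in [0,0] -> 1
H(4) = 4+4+3+2+1 = 14


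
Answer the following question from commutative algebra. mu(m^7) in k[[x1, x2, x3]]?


C(n+d-1,d)=C(9,7)=36


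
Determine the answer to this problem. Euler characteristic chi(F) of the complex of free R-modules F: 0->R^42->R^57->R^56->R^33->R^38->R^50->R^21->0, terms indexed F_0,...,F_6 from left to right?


chi = sum (-1)^i * rank:
(-1)^0*42=42
(-1)^1*57=-57
(-1)^2*56=56
(-1)^3*33=-33
(-1)^4*38=38
(-1)^5*50=-50
(-1)^6*21=21
chi=17


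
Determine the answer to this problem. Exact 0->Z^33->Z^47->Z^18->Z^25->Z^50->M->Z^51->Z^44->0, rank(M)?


Alt sum=0:
(-1)^0*33 + (-1)^1*47 + (-1)^2*18 + (-1)^3*25 + (-1)^4*50 + (-1)^5*? + (-1)^6*51 + (-1)^7*44=0
rank(M)=36


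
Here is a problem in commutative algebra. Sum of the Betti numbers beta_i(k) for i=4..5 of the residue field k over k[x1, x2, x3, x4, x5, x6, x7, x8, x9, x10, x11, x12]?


Koszul resolution: beta_i(k)=C(n,i), n=12
C(12,4)=495, C(12,5)=792
Sum=1287


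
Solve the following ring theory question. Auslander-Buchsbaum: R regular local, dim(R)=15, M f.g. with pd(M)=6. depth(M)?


pd+depth=depth(R)=15
depth=15-6=9


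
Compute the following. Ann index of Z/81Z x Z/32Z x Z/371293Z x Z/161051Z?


Exponent = lcm of the cyclic orders; pairwise coprime => product.
3^4*2^5*13^5*11^5=81*32*371293*161051=154994106380256


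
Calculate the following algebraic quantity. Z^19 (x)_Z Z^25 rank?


rank(M(x)N) = rank(M)*rank(N)
19*25 = 475


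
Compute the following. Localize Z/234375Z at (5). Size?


5-primary part: 234375=5^7*3
Size=5^7=78125


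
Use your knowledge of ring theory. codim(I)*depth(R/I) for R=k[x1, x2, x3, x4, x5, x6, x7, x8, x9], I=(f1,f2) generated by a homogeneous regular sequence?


codim=2, depth=dim(R/I)=9-2=7
Product=2*7=14


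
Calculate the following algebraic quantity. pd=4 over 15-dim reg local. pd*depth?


pd+depth=15
depth=15-4=11
pd*depth=4*11=44


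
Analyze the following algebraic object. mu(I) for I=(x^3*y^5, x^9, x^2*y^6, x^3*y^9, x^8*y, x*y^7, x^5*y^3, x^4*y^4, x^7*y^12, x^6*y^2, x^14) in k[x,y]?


Remove redundant (divisible by others).
x^7*y^12 redundant.
x^3*y^9 redundant.
x^14 redundant.
Min: x^9, x^8*y, x^6*y^2, x^5*y^3, x^4*y^4, x^3*y^5, x^2*y^6, x*y^7
Count=8


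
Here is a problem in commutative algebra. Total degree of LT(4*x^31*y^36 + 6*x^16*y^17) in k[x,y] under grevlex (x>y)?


LT: 4*x^31*y^36
deg_x=31, deg_y=36
Total=31+36=67


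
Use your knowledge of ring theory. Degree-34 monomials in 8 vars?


C(d+n-1,n-1)=C(41,7)=22481940


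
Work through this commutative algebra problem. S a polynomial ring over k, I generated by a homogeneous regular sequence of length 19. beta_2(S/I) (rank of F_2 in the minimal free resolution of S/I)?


Regular sequence => Koszul complex is the minimal free resolution.
Syz_1 minimally generated by Koszul relations f_i*e_j - f_j*e_i (i<j): mu(Syz_1) = beta_2 = C(m,2) = m(m-1)/2
m=19
19*18/2 = 171


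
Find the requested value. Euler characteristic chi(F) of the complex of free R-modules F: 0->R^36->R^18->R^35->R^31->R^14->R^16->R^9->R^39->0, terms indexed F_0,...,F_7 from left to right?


chi = sum (-1)^i * rank:
(-1)^0*36=36
(-1)^1*18=-18
(-1)^2*35=35
(-1)^3*31=-31
(-1)^4*14=14
(-1)^5*16=-16
(-1)^6*9=9
(-1)^7*39=-39
chi=-10


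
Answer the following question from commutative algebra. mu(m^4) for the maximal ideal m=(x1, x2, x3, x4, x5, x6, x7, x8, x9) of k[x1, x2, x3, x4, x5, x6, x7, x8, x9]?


Graded Nakayama: mu(m^d) = dim_k (m^d/m^(d+1)) = #degree-4 monomials in 9 vars
C(n+d-1,d)=C(12,4)=495


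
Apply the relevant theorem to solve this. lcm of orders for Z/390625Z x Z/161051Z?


Exponent = lcm of the cyclic orders; pairwise coprime => product.
5^8*11^5=390625*161051=62910546875


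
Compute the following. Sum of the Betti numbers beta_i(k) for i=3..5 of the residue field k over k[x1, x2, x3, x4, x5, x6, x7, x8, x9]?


Koszul resolution: beta_i(k)=C(n,i), n=9
C(9,3)=84, C(9,4)=126, C(9,5)=126
Sum=336


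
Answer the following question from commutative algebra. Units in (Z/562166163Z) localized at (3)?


Local ring = Z/19683Z.
phi(19683) = 3^8*(3-1) = 13122


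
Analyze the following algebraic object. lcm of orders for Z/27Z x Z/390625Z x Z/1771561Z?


Exponent = lcm of the cyclic orders; pairwise coprime => product.
3^3*5^8*11^6=27*390625*1771561=18684432421875


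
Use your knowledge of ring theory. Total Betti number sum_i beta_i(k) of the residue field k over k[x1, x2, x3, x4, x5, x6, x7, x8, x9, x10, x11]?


Koszul resolution: beta_i(k)=C(n,i), n=11
sum_i C(11,i) = 2^11 = 2048


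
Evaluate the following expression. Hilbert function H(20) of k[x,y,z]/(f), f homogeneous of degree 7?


C(22,2)-C(15,2)=231-105=126


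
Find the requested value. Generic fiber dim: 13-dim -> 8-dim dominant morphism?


dim(fiber)=dim(X)-dim(Y)=13-8=5


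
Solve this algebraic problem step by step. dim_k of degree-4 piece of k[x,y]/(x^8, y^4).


k[x,y], I = (x^8, y^4), d = 4
Need i < 8 and d-i < 4.
Range: 1 <= i <= 4.
H(4) = 4


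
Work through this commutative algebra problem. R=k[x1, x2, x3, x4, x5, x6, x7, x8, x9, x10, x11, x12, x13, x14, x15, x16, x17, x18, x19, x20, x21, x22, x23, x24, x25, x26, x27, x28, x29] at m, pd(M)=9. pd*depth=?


pd+depth=29
depth=29-9=20
pd*depth=9*20=180


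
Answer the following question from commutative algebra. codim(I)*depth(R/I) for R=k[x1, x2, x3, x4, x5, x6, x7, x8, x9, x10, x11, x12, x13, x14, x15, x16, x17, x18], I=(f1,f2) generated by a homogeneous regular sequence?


codim=2, depth=dim(R/I)=18-2=16
Product=2*16=32


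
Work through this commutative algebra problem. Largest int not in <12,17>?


gcd(12,17)=1 => F=ab-a-b=12*17-12-17=204-29=175


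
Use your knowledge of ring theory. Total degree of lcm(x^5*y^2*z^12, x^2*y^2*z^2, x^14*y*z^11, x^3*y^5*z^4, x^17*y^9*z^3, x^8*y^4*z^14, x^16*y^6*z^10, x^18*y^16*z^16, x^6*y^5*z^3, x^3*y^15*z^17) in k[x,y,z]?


lcm = componentwise max:
x: max(5,2,14,3,17,8,16,18,6,3)=18
y: max(2,2,1,5,9,4,6,16,5,15)=16
z: max(12,2,11,4,3,14,10,16,3,17)=17
Total=18+16+17=51


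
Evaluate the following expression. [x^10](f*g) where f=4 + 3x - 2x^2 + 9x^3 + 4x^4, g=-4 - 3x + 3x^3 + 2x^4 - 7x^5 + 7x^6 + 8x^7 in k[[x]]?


[x^10] = sum a_i*b_j, i+j=10
  9*8=72
  4*7=28
Sum=100


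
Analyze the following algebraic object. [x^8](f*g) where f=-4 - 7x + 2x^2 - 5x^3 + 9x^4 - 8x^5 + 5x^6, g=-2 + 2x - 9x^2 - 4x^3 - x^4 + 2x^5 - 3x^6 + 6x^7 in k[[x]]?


[x^8] = sum a_i*b_j, i+j=8
  -7*6=-42
  2*-3=-6
  -5*2=-10
  9*-1=-9
  -8*-4=32
  5*-9=-45
Sum=-80


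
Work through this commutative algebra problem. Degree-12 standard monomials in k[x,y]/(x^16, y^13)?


k[x,y], I = (x^16, y^13), d = 12
Need i < 16 and d-i < 13.
Range: 0 <= i <= 12.
H(12) = 13


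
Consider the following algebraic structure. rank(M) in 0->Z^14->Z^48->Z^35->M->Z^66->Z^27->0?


Alt sum=0:
(-1)^0*14 + (-1)^1*48 + (-1)^2*35 + (-1)^3*? + (-1)^4*66 + (-1)^5*27=0
rank(M)=40


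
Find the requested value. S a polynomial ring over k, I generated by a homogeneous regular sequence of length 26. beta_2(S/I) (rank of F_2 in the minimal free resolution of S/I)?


Regular sequence => Koszul complex is the minimal free resolution.
Syz_1 minimally generated by Koszul relations f_i*e_j - f_j*e_i (i<j): mu(Syz_1) = beta_2 = C(m,2) = m(m-1)/2
m=26
26*25/2 = 325


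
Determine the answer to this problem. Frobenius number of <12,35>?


gcd(12,35)=1 => F=ab-a-b=12*35-12-35=420-47=373


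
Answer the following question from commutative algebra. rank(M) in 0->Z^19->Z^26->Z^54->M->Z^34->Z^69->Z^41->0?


Alt sum=0:
(-1)^0*19 + (-1)^1*26 + (-1)^2*54 + (-1)^3*? + (-1)^4*34 + (-1)^5*69 + (-1)^6*41=0
rank(M)=53


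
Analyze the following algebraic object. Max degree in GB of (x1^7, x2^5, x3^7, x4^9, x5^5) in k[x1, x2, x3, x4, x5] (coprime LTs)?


Pure powers, coprime LTs => already GB.
Degrees: 7, 5, 7, 9, 5
Max=9


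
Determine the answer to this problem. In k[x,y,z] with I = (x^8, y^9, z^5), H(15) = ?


Need i<8, j<9, k<5 with i+j+k=15.
For each i, j ranges over max(0,15-i-4)..min(8,15-i):
  i=0: j in [11,8] -> 0
  i=1: j in [10,8] -> 0
  i=2: j in [9,8] -> 0
  i=3: j in [8,8] -> 1
  i=4: j in [7,8] -> 2
  i=5: j in [6,8] -> 3
  i=6: j in [5,8] -> 4
  i=7: j in [4,8] -> 5
H(15) = 0+0+0+1+2+3+4+5 = 15


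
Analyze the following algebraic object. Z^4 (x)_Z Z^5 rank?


rank(M(x)N) = rank(M)*rank(N)
4*5 = 20


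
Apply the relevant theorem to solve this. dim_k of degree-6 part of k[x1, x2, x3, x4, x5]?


C(d+n-1,n-1)=C(10,4)=210


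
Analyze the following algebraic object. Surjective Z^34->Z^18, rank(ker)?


rank(ker) = 34-18 = 16


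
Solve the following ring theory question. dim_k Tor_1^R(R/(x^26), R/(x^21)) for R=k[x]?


Tor_1(R/I,R/J)=(I cap J)/IJ=(x^26)/(x^47)
dim=47-26=min(26,21)=21


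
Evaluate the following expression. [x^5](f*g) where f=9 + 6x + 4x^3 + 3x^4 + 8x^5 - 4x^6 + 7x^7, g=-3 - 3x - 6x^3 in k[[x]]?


[x^5] = sum a_i*b_j, i+j=5
  3*-3=-9
  8*-3=-24
Sum=-33


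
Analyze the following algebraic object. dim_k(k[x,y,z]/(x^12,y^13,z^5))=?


Basis: x^iy^jz^k, i<12,j<13,k<5
12*13*5=780


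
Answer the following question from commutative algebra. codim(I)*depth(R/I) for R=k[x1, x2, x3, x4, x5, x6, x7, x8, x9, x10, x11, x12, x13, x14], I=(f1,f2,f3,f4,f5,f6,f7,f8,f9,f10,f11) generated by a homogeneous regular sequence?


codim=11, depth=dim(R/I)=14-11=3
Product=11*3=33


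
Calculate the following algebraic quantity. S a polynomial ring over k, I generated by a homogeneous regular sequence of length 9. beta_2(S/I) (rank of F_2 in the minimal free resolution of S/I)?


Regular sequence => Koszul complex is the minimal free resolution.
Syz_1 minimally generated by Koszul relations f_i*e_j - f_j*e_i (i<j): mu(Syz_1) = beta_2 = C(m,2) = m(m-1)/2
m=9
9*8/2 = 36


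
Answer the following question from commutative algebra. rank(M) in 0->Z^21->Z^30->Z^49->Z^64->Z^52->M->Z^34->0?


Alt sum=0:
(-1)^0*21 + (-1)^1*30 + (-1)^2*49 + (-1)^3*64 + (-1)^4*52 + (-1)^5*? + (-1)^6*34=0
rank(M)=62


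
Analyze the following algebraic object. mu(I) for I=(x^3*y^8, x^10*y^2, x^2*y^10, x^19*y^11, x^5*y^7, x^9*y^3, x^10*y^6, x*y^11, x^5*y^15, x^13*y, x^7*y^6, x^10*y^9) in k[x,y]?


Remove redundant (divisible by others).
x^10*y^9 redundant.
x^5*y^15 redundant.
x^19*y^11 redundant.
x^10*y^6 redundant.
Min: x^13*y, x^10*y^2, x^9*y^3, x^7*y^6, x^5*y^7, x^3*y^8, x^2*y^10, x*y^11
Count=8


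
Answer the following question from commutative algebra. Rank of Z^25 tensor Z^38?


rank(M(x)N) = rank(M)*rank(N)
25*38 = 950


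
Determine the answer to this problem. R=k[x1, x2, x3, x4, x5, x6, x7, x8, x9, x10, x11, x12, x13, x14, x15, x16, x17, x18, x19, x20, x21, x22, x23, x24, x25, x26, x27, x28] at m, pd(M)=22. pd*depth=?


pd+depth=28
depth=28-22=6
pd*depth=22*6=132


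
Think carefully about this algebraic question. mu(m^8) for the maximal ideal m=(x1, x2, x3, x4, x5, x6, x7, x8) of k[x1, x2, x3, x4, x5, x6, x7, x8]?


Graded Nakayama: mu(m^d) = dim_k (m^d/m^(d+1)) = #degree-8 monomials in 8 vars
C(n+d-1,d)=C(15,8)=6435


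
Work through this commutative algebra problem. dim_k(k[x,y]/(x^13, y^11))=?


Basis: x^i*y^j, i<13, j<11
13*11=143


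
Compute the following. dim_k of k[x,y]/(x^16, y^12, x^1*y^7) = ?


k[x,y]/I, I = (x^16, y^12, x^1*y^7)
Rect: 16x12=192. Corner: (16-1)x(12-7)=75.
dim = 192-75 = 117


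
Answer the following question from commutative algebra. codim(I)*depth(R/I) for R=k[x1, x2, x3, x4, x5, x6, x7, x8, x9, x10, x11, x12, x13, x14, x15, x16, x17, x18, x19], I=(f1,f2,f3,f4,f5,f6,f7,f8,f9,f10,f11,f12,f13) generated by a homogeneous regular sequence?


codim=13, depth=dim(R/I)=19-13=6
Product=13*6=78


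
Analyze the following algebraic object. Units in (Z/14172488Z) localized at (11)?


Local ring = Z/1771561Z.
phi(1771561) = 11^5*(11-1) = 1610510


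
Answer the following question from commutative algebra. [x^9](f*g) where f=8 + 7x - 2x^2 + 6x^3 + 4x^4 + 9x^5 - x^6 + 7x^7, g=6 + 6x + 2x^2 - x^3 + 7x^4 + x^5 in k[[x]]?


[x^9] = sum a_i*b_j, i+j=9
  4*1=4
  9*7=63
  -1*-1=1
  7*2=14
Sum=82


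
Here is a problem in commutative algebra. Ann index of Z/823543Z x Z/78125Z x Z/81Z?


Exponent = lcm of the cyclic orders; pairwise coprime => product.
7^7*5^7*3^4=823543*78125*81=5211483046875


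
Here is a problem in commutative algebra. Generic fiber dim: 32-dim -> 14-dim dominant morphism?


dim(fiber)=dim(X)-dim(Y)=32-14=18


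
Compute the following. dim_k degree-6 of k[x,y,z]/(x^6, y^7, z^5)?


Need i<6, j<7, k<5 with i+j+k=6.
For each i, j ranges over max(0,6-i-4)..min(6,6-i):
  i=0: j in [2,6] -> 5
  i=1: j in [1,5] -> 5
  i=2: j in [0,4] -> 5
  i=3: j in [0,3] -> 4
  i=4: j in [0,2] -> 3
  i=5: j in [0,1] -> 2
H(6) = 5+5+5+4+3+2 = 24


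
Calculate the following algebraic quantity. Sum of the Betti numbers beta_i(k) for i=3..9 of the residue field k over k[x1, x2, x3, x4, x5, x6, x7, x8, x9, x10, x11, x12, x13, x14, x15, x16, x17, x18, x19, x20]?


Koszul resolution: beta_i(k)=C(n,i), n=20
C(20,3)=1140, C(20,4)=4845, C(20,5)=15504, C(20,6)=38760, C(20,7)=77520, C(20,8)=125970, C(20,9)=167960
Sum=431699


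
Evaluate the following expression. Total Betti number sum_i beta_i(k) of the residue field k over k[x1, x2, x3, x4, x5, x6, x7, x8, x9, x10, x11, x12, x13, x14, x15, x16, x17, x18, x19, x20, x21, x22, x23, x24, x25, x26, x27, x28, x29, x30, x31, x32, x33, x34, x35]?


Koszul resolution: beta_i(k)=C(n,i), n=35
sum_i C(35,i) = 2^35 = 34359738368


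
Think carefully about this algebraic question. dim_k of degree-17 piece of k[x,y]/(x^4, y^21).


k[x,y], I = (x^4, y^21), d = 17
Need i < 4 and d-i < 21.
Range: 0 <= i <= 3.
H(17) = 4


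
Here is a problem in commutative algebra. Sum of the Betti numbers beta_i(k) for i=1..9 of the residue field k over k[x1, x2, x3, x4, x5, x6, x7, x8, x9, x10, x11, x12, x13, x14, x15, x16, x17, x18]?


Koszul resolution: beta_i(k)=C(n,i), n=18
C(18,1)=18, C(18,2)=153, C(18,3)=816, C(18,4)=3060, C(18,5)=8568, C(18,6)=18564, C(18,7)=31824, C(18,8)=43758, C(18,9)=48620
Sum=155381


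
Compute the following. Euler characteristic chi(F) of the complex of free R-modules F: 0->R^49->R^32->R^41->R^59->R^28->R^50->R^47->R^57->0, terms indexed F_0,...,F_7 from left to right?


chi = sum (-1)^i * rank:
(-1)^0*49=49
(-1)^1*32=-32
(-1)^2*41=41
(-1)^3*59=-59
(-1)^4*28=28
(-1)^5*50=-50
(-1)^6*47=47
(-1)^7*57=-57
chi=-33


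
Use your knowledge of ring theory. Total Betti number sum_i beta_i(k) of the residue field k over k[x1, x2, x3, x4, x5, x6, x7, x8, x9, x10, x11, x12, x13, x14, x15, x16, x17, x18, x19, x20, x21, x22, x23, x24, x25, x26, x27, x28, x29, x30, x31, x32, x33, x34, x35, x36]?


Koszul resolution: beta_i(k)=C(n,i), n=36
sum_i C(36,i) = 2^36 = 68719476736


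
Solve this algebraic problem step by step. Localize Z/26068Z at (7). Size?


7-primary part: 26068=7^3*76
Size=7^3=343


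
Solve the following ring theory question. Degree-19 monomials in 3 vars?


C(d+n-1,n-1)=C(21,2)=210


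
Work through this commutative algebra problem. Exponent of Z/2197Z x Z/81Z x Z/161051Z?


Exponent = lcm of the cyclic orders; pairwise coprime => product.
13^3*3^4*11^5=2197*81*161051=28660152807


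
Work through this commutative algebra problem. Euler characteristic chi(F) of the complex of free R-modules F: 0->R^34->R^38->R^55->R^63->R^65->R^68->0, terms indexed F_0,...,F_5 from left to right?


chi = sum (-1)^i * rank:
(-1)^0*34=34
(-1)^1*38=-38
(-1)^2*55=55
(-1)^3*63=-63
(-1)^4*65=65
(-1)^5*68=-68
chi=-15


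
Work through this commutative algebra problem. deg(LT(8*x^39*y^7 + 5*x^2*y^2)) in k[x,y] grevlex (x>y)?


LT: 8*x^39*y^7
deg_x=39, deg_y=7
Total=39+7=46


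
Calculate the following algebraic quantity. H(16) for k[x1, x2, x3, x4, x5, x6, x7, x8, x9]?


C(d+n-1,n-1)=C(24,8)=735471


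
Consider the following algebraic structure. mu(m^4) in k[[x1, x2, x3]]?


C(n+d-1,d)=C(6,4)=15


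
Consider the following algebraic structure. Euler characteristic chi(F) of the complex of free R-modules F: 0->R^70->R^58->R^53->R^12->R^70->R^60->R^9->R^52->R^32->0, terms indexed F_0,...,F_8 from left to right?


chi = sum (-1)^i * rank:
(-1)^0*70=70
(-1)^1*58=-58
(-1)^2*53=53
(-1)^3*12=-12
(-1)^4*70=70
(-1)^5*60=-60
(-1)^6*9=9
(-1)^7*52=-52
(-1)^8*32=32
chi=52


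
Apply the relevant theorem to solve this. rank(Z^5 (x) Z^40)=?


rank(M(x)N) = rank(M)*rank(N)
5*40 = 200


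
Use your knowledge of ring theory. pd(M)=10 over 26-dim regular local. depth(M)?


pd+depth=depth(R)=26
depth=26-10=16


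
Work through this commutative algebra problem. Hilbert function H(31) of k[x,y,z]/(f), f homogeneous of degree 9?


C(33,2)-C(24,2)=528-276=252
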